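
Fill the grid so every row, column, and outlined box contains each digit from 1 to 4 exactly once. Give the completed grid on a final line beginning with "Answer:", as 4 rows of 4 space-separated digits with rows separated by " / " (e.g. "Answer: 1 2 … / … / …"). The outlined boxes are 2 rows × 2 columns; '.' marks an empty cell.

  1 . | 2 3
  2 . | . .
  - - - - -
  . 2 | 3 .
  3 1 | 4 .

Step 1. [r2c4∈{1,4}] across col 4, 4 lands solely at r2c4. So r2c4=4.
Step 2. [r1c2∈{4}] r1c2 is down to just 4 ⇒ r1c2=4.
Step 3. [r3c1∈{4}] r3c1 has the single candidate 4. So r3c1=4.
Step 4. [r3c4∈{1}] r3c4's peers cover all but 1. So r3c4=1.
Step 5. [r2c2∈{3}] r2c2's peers cover all but 3. So r2c2=3.
Step 6. [r4c4∈{2}] only 2 remains possible at r4c4, so r4c4=2.
Step 7. [r2c3∈{1}] r2c3 is down to just 1, so r2c3=1.

Answer: 1 4 2 3 / 2 3 1 4 / 4 2 3 1 / 3 1 4 2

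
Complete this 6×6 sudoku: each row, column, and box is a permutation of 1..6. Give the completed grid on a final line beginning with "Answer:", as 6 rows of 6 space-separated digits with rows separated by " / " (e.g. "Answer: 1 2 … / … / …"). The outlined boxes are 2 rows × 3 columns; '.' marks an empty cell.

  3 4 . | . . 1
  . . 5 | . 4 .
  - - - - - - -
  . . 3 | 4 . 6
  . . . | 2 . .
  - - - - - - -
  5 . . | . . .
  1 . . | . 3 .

Step 1. [r4c3∈{1,4,6}] in col 3, 1 fits only at r4c3, so r4c3=1.
Step 2. [r4c5∈{5}] r4c5 is down to just 5. So r4c5=5.
Step 3. [r4c2∈{6}] r4c2 has the single candidate 6 ⇒ r4c2=6.
Step 4. [r6c2∈{2}] r6c2 is down to just 2. So r6c2=2.
Step 5. [r1c3∈{2,6}] across col 3, 2 lands solely at r1c3 ⇒ r1c3=2.
Step 6. [r5c5∈{1,2,6}] 2 has one home in col 5: r5c5 ⇒ r5c5=2.
Step 7. [r2c4∈{3,6}] in col 4, 3 fits only at r2c4, so r2c4=3.
Step 8. [r5c6∈{4}] only 4 remains possible at r5c6, so r5c6=4.
Step 9. [r5c3∈{6}] r5c3 is down to just 6, so r5c3=6.
Step 10. [r1c4∈{5,6}] r1c4 is the only open cell in row 1 admitting 5, so r1c4=5.
Step 11. [r3c1∈{2}] only 2 remains possible at r3c1, so r3c1=2.
Step 12. [r4c1∈{4}] r4c1 is down to just 4. So r4c1=4.
Step 13. [r2c6∈{2}] only 2 remains possible at r2c6, so r2c6=2.
Step 14. [r5c4∈{1}] r5c4 is down to just 1 ⇒ r5c4=1.
Step 15. [r1c5∈{6}] r1c5's peers cover all but 6. So r1c5=6.
Step 16. [r5c2∈{3}] r5c2 has the single candidate 3, so r5c2=3.
Step 17. [r3c2∈{5}] r3c2 has the single candidate 5, so r3c2=5.
Step 18. [r6c4∈{6}] only 6 remains possible at r6c4, so r6c4=6.
Step 19. [r2c1∈{6}] only 6 remains possible at r2c1. So r2c1=6.
Step 20. [r6c3∈{4}] r6c3 is down to just 4 ⇒ r6c3=4.
Step 21. [r4c6∈{3}] r4c6 has the single candidate 3, so r4c6=3.
Step 22. [r2c2∈{1}] nothing but 1 survives at r2c2 ⇒ r2c2=1.
Step 23. [r3c5∈{1}] r3c5 is down to just 1, so r3c5=1.
Step 24. [r6c6∈{5}] only 5 remains possible at r6c6, so r6c6=5.

Answer: 3 4 2 5 6 1 / 6 1 5 3 4 2 / 2 5 3 4 1 6 / 4 6 1 2 5 3 / 5 3 6 1 2 4 / 1 2 4 6 3 5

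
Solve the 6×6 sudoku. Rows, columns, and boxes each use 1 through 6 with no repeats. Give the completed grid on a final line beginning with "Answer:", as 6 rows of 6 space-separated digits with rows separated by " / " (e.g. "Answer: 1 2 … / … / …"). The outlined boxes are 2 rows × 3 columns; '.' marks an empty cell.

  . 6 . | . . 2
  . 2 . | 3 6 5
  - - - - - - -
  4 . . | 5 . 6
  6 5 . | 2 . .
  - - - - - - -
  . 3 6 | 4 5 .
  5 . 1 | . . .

Step 1. [r4c3∈{3}] nothing but 3 survives at r4c3 ⇒ r4c3=3.
Step 2. [r1c5∈{1,4}] box 2 places 4 nowhere but r1c5 ⇒ r1c5=4.
Step 3. [r3c5∈{1,3}] row 3 places 3 nowhere but r3c5, so r3c5=3.
Step 4. [r4c5∈{1}] r4c5 has the single candidate 1 ⇒ r4c5=1.
Step 5. [r1c4∈{1}] r1c4 has the single candidate 1, so r1c4=1.
Step 6. [r5c6∈{1}] only 1 remains possible at r5c6 ⇒ r5c6=1.
Step 7. [r6c5∈{2}] r6c5 has the single candidate 2. So r6c5=2.
Step 8. [r3c2∈{1}] nothing but 1 survives at r3c2. So r3c2=1.
Step 9. [r1c3∈{5}] r1c3's peers cover all but 5. So r1c3=5.
Step 10. [r2c3∈{4}] r2c3 has the single candidate 4, so r2c3=4.
Step 11. [r1c1∈{3}] r1c1's peers cover all but 3, so r1c1=3.
Step 12. [r5c1∈{2}] nothing but 2 survives at r5c1 ⇒ r5c1=2.
Step 13. [r6c6∈{3}] only 3 remains possible at r6c6 ⇒ r6c6=3.
Step 14. [r6c4∈{6}] only 6 remains possible at r6c4, so r6c4=6.
Step 15. [r2c1∈{1}] r2c1's peers cover all but 1, so r2c1=1.
Step 16. [r3c3∈{2}] r3c3 has the single candidate 2, so r3c3=2.
Step 17. [r4c6∈{4}] only 4 remains possible at r4c6, so r4c6=4.
Step 18. [r6c2∈{4}] r6c2's peers cover all but 4 ⇒ r6c2=4.

Answer: 3 6 5 1 4 2 / 1 2 4 3 6 5 / 4 1 2 5 3 6 / 6 5 3 2 1 4 / 2 3 6 4 5 1 / 5 4 1 6 2 3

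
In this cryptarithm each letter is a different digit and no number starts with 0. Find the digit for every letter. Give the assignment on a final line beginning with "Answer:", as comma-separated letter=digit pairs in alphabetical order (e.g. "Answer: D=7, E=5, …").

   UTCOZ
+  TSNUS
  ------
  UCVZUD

Step 1. [U] the sum has 6 digits but both addends have 5; that extra leading digit U is the final carry, namely 1 ⇒ U=1.
Step 2. [col 1: Z + S ≡ D (mod 10)] D=2 is one option consistent with column 1 (Z + S ≡ D (mod 10), carry-in 0) — take it. So D=2.
Step 3. [col 1: Z + S ≡ D (mod 10)] S=5 is one option consistent with column 1 (Z + S ≡ D (mod 10), carry-in 0) — take it ⇒ S=5.
Step 4. [col 1: Z + S ≡ D (mod 10)] column 1: given S=5, D=2, carry-in 0, and digits 1,2,5 already taken and all letters distinct, Z+S≡D (mod 10) forces Z=7. So Z=7.
Step 5. [col 2: O + U ≡ U (mod 10)] column 2 reads O+U+carry(1)=U with U=1; with digits 1,2,5,7 already taken and all letters distinct, the only value for O is 9, so O=9.
Step 6. [col 3: C + N ≡ Z (mod 10)] several values work for C in column 3 (C + N ≡ Z (mod 10), carry-in 1); try C=0. So C=0.
Step 7. [col 3: C + N ≡ Z (mod 10)] from column 3 (C=0, Z=7, carry-in 1, digits 0,1,2,5,7,9 already taken and all letters distinct): N must equal 6, so N=6.
Step 8. [col 4: T + S ≡ V (mod 10)] T=8 is one option consistent with column 4 (T + S ≡ V (mod 10), carry-in 0) — take it ⇒ T=8.
Step 9. [col 4: T + S ≡ V (mod 10)] in column 4 we have T+S≡V with carry-in 0; given T=8, S=5 and digits 0,1,2,5,6,7,8,9 already taken and all letters distinct, that pins V to 3. So V=3.

Answer: C=0, D=2, N=6, O=9, S=5, T=8, U=1, V=3, Z=7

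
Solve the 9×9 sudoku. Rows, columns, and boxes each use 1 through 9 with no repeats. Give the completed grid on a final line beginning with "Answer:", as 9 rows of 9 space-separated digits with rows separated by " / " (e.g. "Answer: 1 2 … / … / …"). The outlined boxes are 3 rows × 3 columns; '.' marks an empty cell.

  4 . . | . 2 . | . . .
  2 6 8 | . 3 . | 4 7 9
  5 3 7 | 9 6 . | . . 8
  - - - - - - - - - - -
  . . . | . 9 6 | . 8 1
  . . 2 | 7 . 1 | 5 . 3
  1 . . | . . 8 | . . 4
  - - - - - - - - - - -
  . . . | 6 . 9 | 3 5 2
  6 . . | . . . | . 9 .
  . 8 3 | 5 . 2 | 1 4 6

Step 1. [r7c1∈{7}] r7c1 has the single candidate 7 ⇒ r7c1=7.
Step 2. [r6c7∈{2,6,7,9}] in col 7, 9 fits only at r6c7, so r6c7=9.
Step 3. [r7c5∈{1,4,8}] row 7 places 8 nowhere but r7c5. So r7c5=8.
Step 4. [r8c5∈{1,4,7}] 1 has one home in col 5: r8c5 ⇒ r8c5=1.
Step 5. [r4c7∈{2,7}] r4c7 is the only open cell in box 6 admitting 7 ⇒ r4c7=7.
Step 6. [r4c4∈{2,3,4}] r4c4 is the only open cell in row 4 admitting 2. So r4c4=2.
Step 7. [r8c4∈{3,4}] col 4 places 4 nowhere but r8c4. So r8c4=4.
Step 8. [r8c3∈{5}] r8c3 has the single candidate 5, so r8c3=5.
Step 9. [r4c3∈{4}] r4c3's peers cover all but 4 ⇒ r4c3=4.
Step 10. [r1c3∈{1,9}] r1c3 is the only open cell in col 3 admitting 9, so r1c3=9.
Step 11. [r1c2∈{1}] r1c2's peers cover all but 1 ⇒ r1c2=1.
Step 12. [r6c8∈{2,6}] in row 6, 2 fits only at r6c8 ⇒ r6c8=2.
Step 13. [r1c6∈{5,7}] 7 has one home in row 1: r1c6, so r1c6=7.
Step 14. [r9c1∈{9}] r9c1 has the single candidate 9, so r9c1=9.
Step 15. [r1c7∈{6}] nothing but 6 survives at r1c7, so r1c7=6.
Step 16. [r4c2∈{5}] r4c2's peers cover all but 5 ⇒ r4c2=5.
Step 17. [r6c3∈{6}] r6c3 has the single candidate 6 ⇒ r6c3=6.
Step 18. [r8c2∈{2}] only 2 remains possible at r8c2 ⇒ r8c2=2.
Step 19. [r8c6∈{3}] only 3 remains possible at r8c6. So r8c6=3.
Step 20. [r8c7∈{8}] r8c7 has the single candidate 8 ⇒ r8c7=8.
Step 21. [r1c4∈{8}] only 8 remains possible at r1c4 ⇒ r1c4=8.
Step 22. [r6c2∈{7}] nothing but 7 survives at r6c2, so r6c2=7.
Step 23. [r6c4∈{3}] only 3 remains possible at r6c4. So r6c4=3.
Step 24. [r8c9∈{7}] r8c9's peers cover all but 7, so r8c9=7.
Step 25. [r4c1∈{3}] r4c1 is down to just 3, so r4c1=3.
Step 26. [r6c5∈{5}] r6c5's peers cover all but 5 ⇒ r6c5=5.
Step 27. [r2c4∈{1}] r2c4 has the single candidate 1, so r2c4=1.
Step 28. [r9c5∈{7}] r9c5 has the single candidate 7 ⇒ r9c5=7.
Step 29. [r2c6∈{5}] r2c6 is down to just 5, so r2c6=5.
Step 30. [r1c9∈{5}] r1c9 has the single candidate 5 ⇒ r1c9=5.
Step 31. [r1c8∈{3}] only 3 remains possible at r1c8. So r1c8=3.
Step 32. [r5c8∈{6}] nothing but 6 survives at r5c8 ⇒ r5c8=6.
Step 33. [r3c6∈{4}] nothing but 4 survives at r3c6. So r3c6=4.
Step 34. [r5c1∈{8}] r5c1's peers cover all but 8, so r5c1=8.
Step 35. [r5c2∈{9}] nothing but 9 survives at r5c2 ⇒ r5c2=9.
Step 36. [r5c5∈{4}] r5c5 has the single candidate 4 ⇒ r5c5=4.
Step 37. [r7c2∈{4}] r7c2 is down to just 4, so r7c2=4.
Step 38. [r3c7∈{2}] r3c7's peers cover all but 2, so r3c7=2.
Step 39. [r7c3∈{1}] r7c3's peers cover all but 1 ⇒ r7c3=1.
Step 40. [r3c8∈{1}] r3c8 is down to just 1. So r3c8=1.

Answer: 4 1 9 8 2 7 6 3 5 / 2 6 8 1 3 5 4 7 9 / 5 3 7 9 6 4 2 1 8 / 3 5 4 2 9 6 7 8 1 / 8 9 2 7 4 1 5 6 3 / 1 7 6 3 5 8 9 2 4 / 7 4 1 6 8 9 3 5 2 / 6 2 5 4 1 3 8 9 7 / 9 8 3 5 7 2 1 4 6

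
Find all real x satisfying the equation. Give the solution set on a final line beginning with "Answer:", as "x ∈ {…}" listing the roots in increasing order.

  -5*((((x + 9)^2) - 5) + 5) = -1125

Step 1. [-5*((((x + 9)^2) - 5) + 5) = -1125] divide by the outer -5 ⇒ div: (((x + 9)^2) - 5) + 5 = 225.
Step 2. [(((x + 9)^2) - 5) + 5 = 225] the outer +5 inverts by subtracting 5, so sub: ((x + 9)^2) - 5 = 220.
Step 3. [((x + 9)^2) - 5 = 220] peel the -5: add 5 from each side. So sub: (x + 9)^2 = 225.
Step 4. [(x + 9)^2 = 225] LHS squared, RHS 225 ≥ 0: apply √ (±). So sqrt: x + 9 = 15 or -15.
Step 5. [x + 9 = 15 or -15] subtract 9: x sits inside (… + 9) ⇒ sub: x = 6 or -24.

Answer: x ∈ {-24, 6}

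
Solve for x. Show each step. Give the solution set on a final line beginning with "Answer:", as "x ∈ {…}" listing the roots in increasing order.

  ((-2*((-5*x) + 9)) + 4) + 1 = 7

Step 1. [((-2*((-5*x) + 9)) + 4) + 1 = 7] peel the +1: subtract 1 from each side. So sub: (-2*((-5*x) + 9)) + 4 = 6.
Step 2. [(-2*((-5*x) + 9)) + 4 = 6] -2 | LHS and -2 | 6: pull -2 out ⇒ factor: ((-5*x) + 9) - 2 = -3.
Step 3. [((-5*x) + 9) - 2 = -3] the outer -2 inverts by adding 2. So sub: (-5*x) + 9 = -1.
Step 4. [(-5*x) + 9 = -1] peel the +9: subtract 9 from each side ⇒ sub: -5*x = -10.
Step 5. [-5*x = -10] -5 out front; divide by -5 ⇒ div: x = 2.

Answer: x ∈ {2}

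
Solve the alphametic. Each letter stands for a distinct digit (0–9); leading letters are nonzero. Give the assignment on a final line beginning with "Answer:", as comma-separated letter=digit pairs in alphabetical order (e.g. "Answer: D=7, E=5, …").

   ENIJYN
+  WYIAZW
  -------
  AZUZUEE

Step 1. [col 1: N + W ≡ E (mod 10)] column 1 (N + W ≡ E (mod 10), carry-in 0) doesn't pin W yet; pick W=7 and continue, so W=7.
Step 2. [A] the sum has 7 digits but both addends have 6; that extra leading digit A is the final carry, namely 1, so A=1.
Step 3. [col 1: N + W ≡ E (mod 10)] column 1 (N + W ≡ E (mod 10), carry-in 0) doesn't pin N yet; pick N=6 and continue, so N=6.
Step 4. [col 1: N + W ≡ E (mod 10)] column 1: given N=6, W=7, carry-in 0, and digits 1,6,7 already taken and all letters distinct, N+W≡E (mod 10) forces E=3 ⇒ E=3.
Step 5. [col 2: Y + Z ≡ E (mod 10)] no forcing yet in column 2 (carry-in 1); Y=2 is free and consistent — try it ⇒ Y=2.
Step 6. [col 2: Y + Z ≡ E (mod 10)] column 2 reads Y+Z+carry(1)=E with Y=2, E=3; with digits 1,2,3,6,7 already taken and all letters distinct, the only value for Z is 0 ⇒ Z=0.
Step 7. [col 3: J + A ≡ U (mod 10)] column 3 (J + A ≡ U (mod 10), carry-in 0) doesn't pin J yet; pick J=8 and continue. So J=8.
Step 8. [col 3: J + A ≡ U (mod 10)] column 3 reads J+A+carry(0)=U with J=8, A=1; with digits 0,1,2,3,6,7,8 already taken and all letters distinct, the only value for U is 9 ⇒ U=9.
Step 9. [col 4: I + I ≡ Z (mod 10)] column 4 reads I+I+carry(0)=Z with Z=0; with digits 0,1,2,3,6,7,8,9 already taken and all letters distinct, the only value for I is 5, so I=5.

Answer: A=1, E=3, I=5, J=8, N=6, U=9, W=7, Y=2, Z=0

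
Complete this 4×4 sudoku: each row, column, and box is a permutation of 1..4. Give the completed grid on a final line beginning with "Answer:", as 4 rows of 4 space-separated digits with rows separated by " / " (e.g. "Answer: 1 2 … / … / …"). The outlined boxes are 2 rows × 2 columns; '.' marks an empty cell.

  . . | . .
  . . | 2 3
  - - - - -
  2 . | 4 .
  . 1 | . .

Step 1. [r1c4∈{1,4}] 4 has one home in col 4: r1c4, so r1c4=4.
Step 2. [r4c1∈{3,4}] row 4 places 4 nowhere but r4c1 ⇒ r4c1=4.
Step 3. [r1c1∈{1,3}] in col 1, 3 fits only at r1c1. So r1c1=3.
Step 4. [r2c2∈{4}] nothing but 4 survives at r2c2. So r2c2=4.
Step 5. [r3c2∈{3}] r3c2's peers cover all but 3. So r3c2=3.
Step 6. [r4c3∈{3}] r4c3's peers cover all but 3. So r4c3=3.
Step 7. [r2c1∈{1}] only 1 remains possible at r2c1, so r2c1=1.
Step 8. [r3c4∈{1}] r3c4 is down to just 1, so r3c4=1.
Step 9. [r4c4∈{2}] r4c4 has the single candidate 2 ⇒ r4c4=2.
Step 10. [r1c2∈{2}] r1c2's peers cover all but 2. So r1c2=2.
Step 11. [r1c3∈{1}] r1c3 has the single candidate 1, so r1c3=1.

Answer: 3 2 1 4 / 1 4 2 3 / 2 3 4 1 / 4 1 3 2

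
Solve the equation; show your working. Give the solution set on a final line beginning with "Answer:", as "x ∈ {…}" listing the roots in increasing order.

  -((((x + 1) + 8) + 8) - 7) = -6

Step 1. [-((((x + 1) + 8) + 8) - 7) = -6] leading − — multiply by −1 ⇒ neg: (((x + 1) + 8) + 8) - 7 = 6.
Step 2. [(((x + 1) + 8) + 8) - 7 = 6] 7 comes off first (add 7). So sub: ((x + 1) + 8) + 8 = 13.
Step 3. [((x + 1) + 8) + 8 = 13] subtract 8: x sits inside (… + 8), so sub: (x + 1) + 8 = 5.
Step 4. [(x + 1) + 8 = 5] 8 comes off first (subtract 8), so sub: x + 1 = -3.
Step 5. [x + 1 = -3] peel the +1: subtract 1 from each side ⇒ sub: x = -4.

Answer: x ∈ {-4}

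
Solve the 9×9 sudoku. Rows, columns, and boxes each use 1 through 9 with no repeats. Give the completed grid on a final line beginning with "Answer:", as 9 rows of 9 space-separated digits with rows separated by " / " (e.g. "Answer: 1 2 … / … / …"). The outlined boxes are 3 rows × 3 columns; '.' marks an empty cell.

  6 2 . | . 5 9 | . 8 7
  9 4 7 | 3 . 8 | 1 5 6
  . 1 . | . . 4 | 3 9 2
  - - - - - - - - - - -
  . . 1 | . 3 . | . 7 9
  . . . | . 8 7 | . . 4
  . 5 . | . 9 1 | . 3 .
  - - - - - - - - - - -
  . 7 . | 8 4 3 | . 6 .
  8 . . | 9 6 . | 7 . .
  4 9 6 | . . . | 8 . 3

Step 1. [r4c1∈{2}] r4c1 is down to just 2, so r4c1=2.
Step 2. [r4c6∈{5,6}] in col 6, 6 fits only at r4c6. So r4c6=6.
Step 3. [r9c5∈{1,2,7}] across col 5, 1 lands solely at r9c5, so r9c5=1.
Step 4. [r9c8∈{2}] r9c8 has the single candidate 2 ⇒ r9c8=2.
Step 5. [r4c7∈{5}] nothing but 5 survives at r4c7, so r4c7=5.
Step 6. [r3c3∈{5,8}] r3c3 is the only open cell in row 3 admitting 8 ⇒ r3c3=8.
Step 7. [r8c6∈{2,5}] across col 6, 2 lands solely at r8c6 ⇒ r8c6=2.
Step 8. [r9c4∈{5,7}] row 9 places 7 nowhere but r9c4 ⇒ r9c4=7.
Step 9. [r7c1∈{1,5}] in col 1, 1 fits only at r7c1 ⇒ r7c1=1.
Step 10. [r7c9∈{5}] r7c9 has the single candidate 5, so r7c9=5.
Step 11. [r8c2∈{3}] r8c2 has the single candidate 3 ⇒ r8c2=3.
Step 12. [r6c7∈{2,6}] 6 has one home in row 6: r6c7, so r6c7=6.
Step 13. [r6c4∈{2,4}] row 6 places 2 nowhere but r6c4 ⇒ r6c4=2.
Step 14. [r8c9∈{1}] r8c9 is down to just 1 ⇒ r8c9=1.
Step 15. [r1c3∈{3}] r1c3 has the single candidate 3. So r1c3=3.
Step 16. [r6c9∈{8}] r6c9 has the single candidate 8. So r6c9=8.
Step 17. [r6c1∈{7}] r6c1 has the single candidate 7 ⇒ r6c1=7.
Step 18. [r9c6∈{5}] r9c6 has the single candidate 5, so r9c6=5.
Step 19. [r7c7∈{9}] r7c7 has the single candidate 9. So r7c7=9.
Step 20. [r4c4∈{4}] nothing but 4 survives at r4c4. So r4c4=4.
Step 21. [r8c3∈{5}] r8c3 has the single candidate 5, so r8c3=5.
Step 22. [r7c3∈{2}] r7c3 has the single candidate 2 ⇒ r7c3=2.
Step 23. [r5c3∈{9}] r5c3's peers cover all but 9 ⇒ r5c3=9.
Step 24. [r5c1∈{3}] r5c1 is down to just 3, so r5c1=3.
Step 25. [r1c7∈{4}] r1c7 has the single candidate 4 ⇒ r1c7=4.
Step 26. [r1c4∈{1}] r1c4 is down to just 1 ⇒ r1c4=1.
Step 27. [r5c2∈{6}] r5c2's peers cover all but 6. So r5c2=6.
Step 28. [r3c4∈{6}] only 6 remains possible at r3c4, so r3c4=6.
Step 29. [r6c3∈{4}] r6c3's peers cover all but 4, so r6c3=4.
Step 30. [r2c5∈{2}] only 2 remains possible at r2c5. So r2c5=2.
Step 31. [r3c1∈{5}] only 5 remains possible at r3c1 ⇒ r3c1=5.
Step 32. [r4c2∈{8}] r4c2's peers cover all but 8 ⇒ r4c2=8.
Step 33. [r5c8∈{1}] r5c8's peers cover all but 1, so r5c8=1.
Step 34. [r3c5∈{7}] r3c5 has the single candidate 7. So r3c5=7.
Step 35. [r5c4∈{5}] r5c4's peers cover all but 5. So r5c4=5.
Step 36. [r8c8∈{4}] nothing but 4 survives at r8c8, so r8c8=4.
Step 37. [r5c7∈{2}] only 2 remains possible at r5c7, so r5c7=2.

Answer: 6 2 3 1 5 9 4 8 7 / 9 4 7 3 2 8 1 5 6 / 5 1 8 6 7 4 3 9 2 / 2 8 1 4 3 6 5 7 9 / 3 6 9 5 8 7 2 1 4 / 7 5 4 2 9 1 6 3 8 / 1 7 2 8 4 3 9 6 5 / 8 3 5 9 6 2 7 4 1 / 4 9 6 7 1 5 8 2 3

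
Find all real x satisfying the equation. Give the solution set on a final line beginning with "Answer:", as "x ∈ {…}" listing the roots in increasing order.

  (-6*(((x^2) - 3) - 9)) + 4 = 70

Step 1. [(-6*(((x^2) - 3) - 9)) + 4 = 70] the outer +4 inverts by subtracting 4 ⇒ sub: -6*(((x^2) - 3) - 9) = 66.
Step 2. [-6*(((x^2) - 3) - 9) = 66] leading coefficient -6: divide by -6 ⇒ div: ((x^2) - 3) - 9 = -11.
Step 3. [((x^2) - 3) - 9 = -11] -9 is outermost — add 9 both sides, so sub: (x^2) - 3 = -2.
Step 4. [(x^2) - 3 = -2] -3 is outermost — add 3 both sides, so sub: x^2 = 1.
Step 5. [x^2 = 1] √ both sides: 1 ≥ 0 gives two branches ⇒ sqrt: x = 1 or -1.

Answer: x ∈ {-1, 1}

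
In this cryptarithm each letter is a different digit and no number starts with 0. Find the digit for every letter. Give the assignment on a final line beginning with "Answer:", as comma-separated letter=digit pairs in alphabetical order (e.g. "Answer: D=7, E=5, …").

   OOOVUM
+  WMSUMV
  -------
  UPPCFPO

Step 1. [col 1: M + V ≡ O (mod 10)] no forcing yet in column 1 (carry-in 0); M=8 is free and consistent — try it ⇒ M=8.
Step 2. [U] the sum has 7 digits but both addends have 6; that extra leading digit U is the final carry, namely 1. So U=1.
Step 3. [col 1: M + V ≡ O (mod 10)] column 1 (M + V ≡ O (mod 10), carry-in 0) doesn't pin O yet; pick O=2 and continue. So O=2.
Step 4. [col 1: M + V ≡ O (mod 10)] in column 1 we have M+V≡O with carry-in 0; given M=8, O=2 and digits 1,2,8 already taken and all letters distinct, that pins V to 4 ⇒ V=4.
Step 5. [col 2: U + M ≡ P (mod 10)] from column 2 (U=1, M=8, carry-in 1, digits 1,2,4,8 already taken and all letters distinct): P must equal 0, so P=0.
Step 6. [col 3: V + U ≡ F (mod 10)] column 3: given V=4, U=1, carry-in 1, and digits 0,1,2,4,8 already taken and all letters distinct, V+U≡F (mod 10) forces F=6 ⇒ F=6.
Step 7. [col 4: O + S ≡ C (mod 10)] column 4 (O + S ≡ C (mod 10), carry-in 0) doesn't pin S yet; pick S=3 and continue. So S=3.
Step 8. [col 4: O + S ≡ C (mod 10)] from column 4 (O=2, S=3, carry-in 0, digits 0,1,2,3,4,6,8 already taken and all letters distinct): C must equal 5, so C=5.
Step 9. [col 6: O + W ≡ P (mod 10)] column 6 reads O+W+carry(1)=P with O=2, P=0; with digits 0,1,2,3,4,5,6,8 already taken and all letters distinct, the only value for W is 7 ⇒ W=7.

Answer: C=5, F=6, M=8, O=2, P=0, S=3, U=1, V=4, W=7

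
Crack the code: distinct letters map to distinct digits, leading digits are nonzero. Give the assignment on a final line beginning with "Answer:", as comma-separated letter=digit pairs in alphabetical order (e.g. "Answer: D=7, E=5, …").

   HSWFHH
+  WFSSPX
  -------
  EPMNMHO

Step 1. [col 1: H + X ≡ O (mod 10)] column 1 (H + X ≡ O (mod 10), carry-in 0) doesn't pin O yet; pick O=8 and continue, so O=8.
Step 2. [E] E is the leading digit of a 7-digit sum of two 6-digit numbers; the final carry is exactly 1, so E=1.
Step 3. [col 1: H + X ≡ O (mod 10)] X=5 is one option consistent with column 1 (H + X ≡ O (mod 10), carry-in 0) — take it. So X=5.
Step 4. [col 1: H + X ≡ O (mod 10)] from column 1 (X=5, O=8, carry-in 0, digits 1,5,8 already taken and all letters distinct): H must equal 3 ⇒ H=3.
Step 5. [col 2: H + P ≡ H (mod 10)] from column 2 (H=3, carry-in 0, digits 1,3,5,8 already taken and all letters distinct): P must equal 0. So P=0.
Step 6. [col 3: F + S ≡ M (mod 10)] no forcing yet in column 3 (carry-in 0); S=2 is free and consistent — try it, so S=2.
Step 7. [col 3: F + S ≡ M (mod 10)] M=6 is one option consistent with column 3 (F + S ≡ M (mod 10), carry-in 0) — take it ⇒ M=6.
Step 8. [col 3: F + S ≡ M (mod 10)] column 3 reads F+S+carry(0)=M with S=2, M=6; with digits 0,1,2,3,5,6,8 already taken and all letters distinct, the only value for F is 4. So F=4.
Step 9. [col 4: W + S ≡ N (mod 10)] column 4: given S=2, carry-in 0, and digits 0,1,2,3,4,5,6,8 already taken and all letters distinct, W+S≡N (mod 10) forces W=7 ⇒ W=7.
Step 10. [col 4: W + S ≡ N (mod 10)] column 4 reads W+S+carry(0)=N with W=7, S=2; with digits 0,1,2,3,4,5,6,7,8 already taken and all letters distinct, the only value for N is 9 ⇒ N=9.

Answer: E=1, F=4, H=3, M=6, N=9, O=8, P=0, S=2, W=7, X=5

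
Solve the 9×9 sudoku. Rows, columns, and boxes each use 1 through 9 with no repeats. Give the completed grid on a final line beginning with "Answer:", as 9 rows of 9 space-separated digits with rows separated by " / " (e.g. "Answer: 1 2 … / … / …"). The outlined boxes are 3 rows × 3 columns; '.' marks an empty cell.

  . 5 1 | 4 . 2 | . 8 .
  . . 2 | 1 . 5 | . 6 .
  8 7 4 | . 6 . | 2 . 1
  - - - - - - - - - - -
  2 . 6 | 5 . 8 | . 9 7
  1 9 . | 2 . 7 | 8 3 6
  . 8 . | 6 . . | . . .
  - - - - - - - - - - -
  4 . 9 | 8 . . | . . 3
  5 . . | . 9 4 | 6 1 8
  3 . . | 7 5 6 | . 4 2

Step 1. [r6c3∈{3,5,7}] col 3 places 3 nowhere but r6c3 ⇒ r6c3=3.
Step 2. [r4c5∈{1,3,4}] 3 has one home in row 4: r4c5. So r4c5=3.
Step 3. [r1c9∈{9}] nothing but 9 survives at r1c9. So r1c9=9.
Step 4. [r6c9∈{4,5}] col 9 places 5 nowhere but r6c9 ⇒ r6c9=5.
Step 5. [r7c6∈{1}] r7c6 has the single candidate 1, so r7c6=1.
Step 6. [r7c7∈{5,7}] r7c7 is the only open cell in col 7 admitting 5. So r7c7=5.
Step 7. [r3c4∈{3,9}] in col 4, 9 fits only at r3c4, so r3c4=9.
Step 8. [r6c5∈{1,4}] across col 5, 1 lands solely at r6c5, so r6c5=1.
Step 9. [r1c7∈{3,7}] in row 1, 3 fits only at r1c7. So r1c7=3.
Step 10. [r6c7∈{4}] r6c7 has the single candidate 4, so r6c7=4.
Step 11. [r7c2∈{2,6}] row 7 places 6 nowhere but r7c2. So r7c2=6.
Step 12. [r2c5∈{7,8}] row 2 places 8 nowhere but r2c5. So r2c5=8.
Step 13. [r5c5∈{4}] r5c5 is down to just 4 ⇒ r5c5=4.
Step 14. [r4c2∈{4}] only 4 remains possible at r4c2 ⇒ r4c2=4.
Step 15. [r5c3∈{5}] only 5 remains possible at r5c3 ⇒ r5c3=5.
Step 16. [r7c5∈{2}] r7c5 is down to just 2, so r7c5=2.
Step 17. [r6c1∈{7}] r6c1 has the single candidate 7, so r6c1=7.
Step 18. [r6c8∈{2}] nothing but 2 survives at r6c8. So r6c8=2.
Step 19. [r8c2∈{2}] nothing but 2 survives at r8c2, so r8c2=2.
Step 20. [r2c7∈{7}] r2c7's peers cover all but 7. So r2c7=7.
Step 21. [r6c6∈{9}] r6c6 has the single candidate 9. So r6c6=9.
Step 22. [r3c8∈{5}] r3c8 has the single candidate 5 ⇒ r3c8=5.
Step 23. [r2c2∈{3}] r2c2's peers cover all but 3. So r2c2=3.
Step 24. [r4c7∈{1}] r4c7's peers cover all but 1 ⇒ r4c7=1.
Step 25. [r9c2∈{1}] r9c2's peers cover all but 1, so r9c2=1.
Step 26. [r8c3∈{7}] only 7 remains possible at r8c3. So r8c3=7.
Step 27. [r7c8∈{7}] r7c8's peers cover all but 7. So r7c8=7.
Step 28. [r9c3∈{8}] r9c3 is down to just 8, so r9c3=8.
Step 29. [r1c5∈{7}] r1c5 has the single candidate 7 ⇒ r1c5=7.
Step 30. [r9c7∈{9}] only 9 remains possible at r9c7, so r9c7=9.
Step 31. [r1c1∈{6}] only 6 remains possible at r1c1. So r1c1=6.
Step 32. [r8c4∈{3}] r8c4's peers cover all but 3. So r8c4=3.
Step 33. [r2c1∈{9}] nothing but 9 survives at r2c1. So r2c1=9.
Step 34. [r2c9∈{4}] r2c9 is down to just 4. So r2c9=4.
Step 35. [r3c6∈{3}] nothing but 3 survives at r3c6, so r3c6=3.

Answer: 6 5 1 4 7 2 3 8 9 / 9 3 2 1 8 5 7 6 4 / 8 7 4 9 6 3 2 5 1 / 2 4 6 5 3 8 1 9 7 / 1 9 5 2 4 7 8 3 6 / 7 8 3 6 1 9 4 2 5 / 4 6 9 8 2 1 5 7 3 / 5 2 7 3 9 4 6 1 8 / 3 1 8 7 5 6 9 4 2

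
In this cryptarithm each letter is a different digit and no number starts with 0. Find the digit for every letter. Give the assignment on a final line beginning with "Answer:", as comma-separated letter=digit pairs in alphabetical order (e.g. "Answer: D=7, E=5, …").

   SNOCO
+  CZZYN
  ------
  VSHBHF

Step 1. [col 1: O + N ≡ F (mod 10)] several values work for N in column 1 (O + N ≡ F (mod 10), carry-in 0); try N=6, so N=6.
Step 2. [col 1: O + N ≡ F (mod 10)] no forcing yet in column 1 (carry-in 0); O=2 is free and consistent — try it. So O=2.
Step 3. [V] the sum has 6 digits but both addends have 5; that extra leading digit V is the final carry, namely 1. So V=1.
Step 4. [col 1: O + N ≡ F (mod 10)] from column 1 (O=2, N=6, carry-in 0, digits 1,2,6 already taken and all letters distinct): F must equal 8, so F=8.
Step 5. [col 2: C + Y ≡ H (mod 10)] no forcing yet in column 2 (carry-in 0); C=9 is free and consistent — try it ⇒ C=9.
Step 6. [col 2: C + Y ≡ H (mod 10)] H=4 is one option consistent with column 2 (C + Y ≡ H (mod 10), carry-in 0) — take it. So H=4.
Step 7. [col 2: C + Y ≡ H (mod 10)] column 2: given C=9, H=4, carry-in 0, and digits 1,2,4,6,8,9 already taken and all letters distinct, C+Y≡H (mod 10) forces Y=5. So Y=5.
Step 8. [col 3: O + Z ≡ B (mod 10)] B=0 is one option consistent with column 3 (O + Z ≡ B (mod 10), carry-in 1) — take it. So B=0.
Step 9. [col 3: O + Z ≡ B (mod 10)] column 3: given O=2, B=0, carry-in 1, and digits 0,1,2,4,5,6,8,9 already taken and all letters distinct, O+Z≡B (mod 10) forces Z=7. So Z=7.
Step 10. [col 5: S + C ≡ S (mod 10)] column 5: given C=9, carry-in 1, and digits 0,1,2,4,5,6,7,8,9 already taken and all letters distinct, S+C≡S (mod 10) forces S=3 ⇒ S=3.

Answer: B=0, C=9, F=8, H=4, N=6, O=2, S=3, V=1, Y=5, Z=7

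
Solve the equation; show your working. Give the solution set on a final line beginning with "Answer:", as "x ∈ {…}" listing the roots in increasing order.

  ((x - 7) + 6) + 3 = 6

Step 1. [((x - 7) + 6) + 3 = 6] +3 is outermost — subtract 3 both sides ⇒ sub: (x - 7) + 6 = 3.
Step 2. [(x - 7) + 6 = 3] +6 is outermost — subtract 6 both sides. So sub: x - 7 = -3.
Step 3. [x - 7 = -3] peel the -7: add 7 from each side ⇒ sub: x = 4.

Answer: x ∈ {4}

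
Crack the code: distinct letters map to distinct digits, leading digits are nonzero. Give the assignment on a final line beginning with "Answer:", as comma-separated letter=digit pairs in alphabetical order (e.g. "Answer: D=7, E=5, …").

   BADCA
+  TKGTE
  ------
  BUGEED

Step 1. [col 1: A + E ≡ D (mod 10)] several values work for E in column 1 (A + E ≡ D (mod 10), carry-in 0); try E=4 ⇒ E=4.
Step 2. [B] B is the leading digit of a 6-digit sum of two 5-digit numbers; the final carry is exactly 1, so B=1.
Step 3. [col 1: A + E ≡ D (mod 10)] several values work for D in column 1 (A + E ≡ D (mod 10), carry-in 0); try D=7 ⇒ D=7.
Step 4. [col 1: A + E ≡ D (mod 10)] from column 1 (E=4, D=7, carry-in 0, digits 1,4,7 already taken and all letters distinct): A must equal 3, so A=3.
Step 5. [col 2: C + T ≡ E (mod 10)] no forcing yet in column 2 (carry-in 0); C=5 is free and consistent — try it. So C=5.
Step 6. [col 2: C + T ≡ E (mod 10)] column 2 reads C+T+carry(0)=E with C=5, E=4; with digits 1,3,4,5,7 already taken and all letters distinct, the only value for T is 9 ⇒ T=9.
Step 7. [col 3: D + G ≡ E (mod 10)] from column 3 (D=7, E=4, carry-in 1, digits 1,3,4,5,7,9 already taken and all letters distinct): G must equal 6 ⇒ G=6.
Step 8. [col 4: A + K ≡ G (mod 10)] column 4: given A=3, G=6, carry-in 1, and digits 1,3,4,5,6,7,9 already taken and all letters distinct, A+K≡G (mod 10) forces K=2 ⇒ K=2.
Step 9. [col 5: B + T ≡ U (mod 10)] column 5: given B=1, T=9, carry-in 0, and digits 1,2,3,4,5,6,7,9 already taken and all letters distinct, B+T≡U (mod 10) forces U=0, so U=0.

Answer: A=3, B=1, C=5, D=7, E=4, G=6, K=2, T=9, U=0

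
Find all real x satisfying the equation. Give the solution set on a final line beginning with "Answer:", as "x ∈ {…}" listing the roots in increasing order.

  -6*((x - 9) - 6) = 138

Step 1. [-6*((x - 9) - 6) = 138] -6 out front; divide by -6, so div: (x - 9) - 6 = -23.
Step 2. [(x - 9) - 6 = -23] add 6: x sits inside (… - 6). So sub: x - 9 = -17.
Step 3. [x - 9 = -17] -9 is outermost — add 9 both sides ⇒ sub: x = -8.

Answer: x ∈ {-8}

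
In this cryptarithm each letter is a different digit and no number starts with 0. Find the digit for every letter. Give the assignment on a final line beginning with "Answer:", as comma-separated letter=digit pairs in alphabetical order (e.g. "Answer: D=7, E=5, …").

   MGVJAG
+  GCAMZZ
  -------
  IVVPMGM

Step 1. [I] I is the leading digit of a 7-digit sum of two 6-digit numbers; the final carry is exactly 1, so I=1.
Step 2. [col 1: G + Z ≡ M (mod 10)] M=8 is one option consistent with column 1 (G + Z ≡ M (mod 10), carry-in 0) — take it. So M=8.
Step 3. [col 1: G + Z ≡ M (mod 10)] Z=3 is one option consistent with column 1 (G + Z ≡ M (mod 10), carry-in 0) — take it, so Z=3.
Step 4. [col 1: G + Z ≡ M (mod 10)] column 1: given Z=3, M=8, carry-in 0, and digits 1,3,8 already taken and all letters distinct, G+Z≡M (mod 10) forces G=5, so G=5.
Step 5. [col 2: A + Z ≡ G (mod 10)] column 2: given Z=3, G=5, carry-in 0, and digits 1,3,5,8 already taken and all letters distinct, A+Z≡G (mod 10) forces A=2. So A=2.
Step 6. [col 3: J + M ≡ M (mod 10)] in column 3 we have J+M≡M with carry-in 0; given M=8 and digits 1,2,3,5,8 already taken and all letters distinct, that pins J to 0. So J=0.
Step 7. [col 4: V + A ≡ P (mod 10)] several values work for V in column 4 (V + A ≡ P (mod 10), carry-in 0); try V=4, so V=4.
Step 8. [col 4: V + A ≡ P (mod 10)] column 4 reads V+A+carry(0)=P with V=4, A=2; with digits 0,1,2,3,4,5,8 already taken and all letters distinct, the only value for P is 6 ⇒ P=6.
Step 9. [col 5: G + C ≡ V (mod 10)] column 5: given G=5, V=4, carry-in 0, and digits 0,1,2,3,4,5,6,8 already taken and all letters distinct, G+C≡V (mod 10) forces C=9. So C=9.

Answer: A=2, C=9, G=5, I=1, J=0, M=8, P=6, V=4, Z=3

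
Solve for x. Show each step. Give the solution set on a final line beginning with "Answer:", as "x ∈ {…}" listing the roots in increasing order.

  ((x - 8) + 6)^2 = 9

Step 1. [((x - 8) + 6)^2 = 9] 9 ≥ 0, LHS is (·)² — take ±√ ⇒ sqrt: (x - 8) + 6 = 3 or -3.
Step 2. [(x - 8) + 6 = 3 or -3] +6 is outermost — subtract 6 both sides. So sub: x - 8 = -3 or -9.
Step 3. [x - 8 = -3 or -9] peel the -8: add 8 from each side. So sub: x = 5 or -1.

Answer: x ∈ {-1, 5}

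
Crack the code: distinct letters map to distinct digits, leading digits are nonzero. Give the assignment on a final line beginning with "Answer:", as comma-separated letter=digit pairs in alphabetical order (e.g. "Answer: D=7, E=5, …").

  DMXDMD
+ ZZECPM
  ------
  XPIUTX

Step 1. [col 1: D + M ≡ X (mod 10)] X=9 is one option consistent with column 1 (D + M ≡ X (mod 10), carry-in 0) — take it ⇒ X=9.
Step 2. [col 1: D + M ≡ X (mod 10)] column 1 (D + M ≡ X (mod 10), carry-in 0) doesn't pin D yet; pick D=3 and continue, so D=3.
Step 3. [col 1: D + M ≡ X (mod 10)] in column 1 we have D+M≡X with carry-in 0; given D=3, X=9 and digits 3,9 already taken and all letters distinct, that pins M to 6, so M=6.
Step 4. [col 2: M + P ≡ T (mod 10)] no forcing yet in column 2 (carry-in 0); T=8 is free and consistent — try it ⇒ T=8.
Step 5. [col 2: M + P ≡ T (mod 10)] column 2 reads M+P+carry(0)=T with M=6, T=8; with digits 3,6,8,9 already taken and all letters distinct, the only value for P is 2, so P=2.
Step 6. [col 3: D + C ≡ U (mod 10)] no forcing yet in column 3 (carry-in 0); C=4 is free and consistent — try it ⇒ C=4.
Step 7. [col 3: D + C ≡ U (mod 10)] column 3 reads D+C+carry(0)=U with D=3, C=4; with digits 2,3,4,6,8,9 already taken and all letters distinct, the only value for U is 7. So U=7.
Step 8. [col 4: X + E ≡ I (mod 10)] in column 4 we have X+E≡I with carry-in 0; given X=9 and digits 2,3,4,6,7,8,9 already taken and all letters distinct, that pins I to 0 ⇒ I=0.
Step 9. [col 4: X + E ≡ I (mod 10)] column 4 reads X+E+carry(0)=I with X=9, I=0; with digits 0,2,3,4,6,7,8,9 already taken and all letters distinct, the only value for E is 1 ⇒ E=1.
Step 10. [col 5: M + Z ≡ P (mod 10)] column 5: given M=6, P=2, carry-in 1, and digits 0,1,2,3,4,6,7,8,9 already taken and all letters distinct, M+Z≡P (mod 10) forces Z=5 ⇒ Z=5.

Answer: C=4, D=3, E=1, I=0, M=6, P=2, T=8, U=7, X=9, Z=5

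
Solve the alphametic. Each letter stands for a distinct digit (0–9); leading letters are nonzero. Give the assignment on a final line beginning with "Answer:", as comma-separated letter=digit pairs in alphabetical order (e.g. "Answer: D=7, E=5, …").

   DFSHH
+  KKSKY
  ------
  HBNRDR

Step 1. [col 1: H + Y ≡ R (mod 10)] no forcing yet in column 1 (carry-in 0); Y=7 is free and consistent — try it. So Y=7.
Step 2. [col 1: H + Y ≡ R (mod 10)] column 1 (H + Y ≡ R (mod 10), carry-in 0) doesn't pin R yet; pick R=8 and continue. So R=8.
Step 3. [col 1: H + Y ≡ R (mod 10)] column 1: given Y=7, R=8, carry-in 0, and digits 7,8 already taken and all letters distinct, H+Y≡R (mod 10) forces H=1. So H=1.
Step 4. [col 2: H + K ≡ D (mod 10)] column 2 (H + K ≡ D (mod 10), carry-in 0) doesn't pin D yet; pick D=6 and continue, so D=6.
Step 5. [col 2: H + K ≡ D (mod 10)] from column 2 (H=1, D=6, carry-in 0, digits 1,6,7,8 already taken and all letters distinct): K must equal 5. So K=5.
Step 6. [col 3: S + S ≡ R (mod 10)] no forcing yet in column 3 (carry-in 0); S=9 is free and consistent — try it. So S=9.
Step 7. [col 4: F + K ≡ N (mod 10)] from column 4 (K=5, carry-in 1, digits 1,5,6,7,8,9 already taken and all letters distinct): F must equal 4 ⇒ F=4.
Step 8. [col 4: F + K ≡ N (mod 10)] from column 4 (F=4, K=5, carry-in 1, digits 1,4,5,6,7,8,9 already taken and all letters distinct): N must equal 0, so N=0.
Step 9. [col 5: D + K ≡ B (mod 10)] column 5 reads D+K+carry(1)=B with D=6, K=5; with digits 0,1,4,5,6,7,8,9 already taken and all letters distinct, the only value for B is 2 ⇒ B=2.

Answer: B=2, D=6, F=4, H=1, K=5, N=0, R=8, S=9, Y=7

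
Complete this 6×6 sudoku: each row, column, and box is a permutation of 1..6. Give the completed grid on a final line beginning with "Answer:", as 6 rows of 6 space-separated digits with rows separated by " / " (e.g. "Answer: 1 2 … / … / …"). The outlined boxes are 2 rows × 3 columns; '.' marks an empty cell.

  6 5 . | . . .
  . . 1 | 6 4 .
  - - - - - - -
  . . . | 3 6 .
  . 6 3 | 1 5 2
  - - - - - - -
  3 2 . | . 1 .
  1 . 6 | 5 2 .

Step 1. [r3c6∈{4}] r3c6's peers cover all but 4, so r3c6=4.
Step 2. [r1c5∈{3}] r1c5's peers cover all but 3. So r1c5=3.
Step 3. [r2c1∈{2}] nothing but 2 survives at r2c1 ⇒ r2c1=2.
Step 4. [r5c3∈{4,5}] across row 5, 5 lands solely at r5c3, so r5c3=5.
Step 5. [r3c2∈{1}] r3c2 has the single candidate 1, so r3c2=1.
Step 6. [r1c6∈{1}] r1c6 has the single candidate 1, so r1c6=1.
Step 7. [r4c1∈{4}] nothing but 4 survives at r4c1 ⇒ r4c1=4.
Step 8. [r1c3∈{4}] nothing but 4 survives at r1c3 ⇒ r1c3=4.
Step 9. [r6c2∈{4}] only 4 remains possible at r6c2 ⇒ r6c2=4.
Step 10. [r3c3∈{2}] r3c3's peers cover all but 2. So r3c3=2.
Step 11. [r2c6∈{5}] only 5 remains possible at r2c6, so r2c6=5.
Step 12. [r5c4∈{4}] r5c4 has the single candidate 4 ⇒ r5c4=4.
Step 13. [r2c2∈{3}] nothing but 3 survives at r2c2, so r2c2=3.
Step 14. [r1c4∈{2}] r1c4 has the single candidate 2. So r1c4=2.
Step 15. [r3c1∈{5}] r3c1 has the single candidate 5 ⇒ r3c1=5.
Step 16. [r6c6∈{3}] r6c6's peers cover all but 3 ⇒ r6c6=3.
Step 17. [r5c6∈{6}] nothing but 6 survives at r5c6 ⇒ r5c6=6.

Answer: 6 5 4 2 3 1 / 2 3 1 6 4 5 / 5 1 2 3 6 4 / 4 6 3 1 5 2 / 3 2 5 4 1 6 / 1 4 6 5 2 3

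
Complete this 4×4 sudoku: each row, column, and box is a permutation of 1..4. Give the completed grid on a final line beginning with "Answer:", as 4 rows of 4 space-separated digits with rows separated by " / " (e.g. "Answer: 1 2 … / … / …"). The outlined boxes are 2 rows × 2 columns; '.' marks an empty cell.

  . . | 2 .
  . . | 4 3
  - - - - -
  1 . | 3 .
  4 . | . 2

Step 1. [r2c2∈{1,2}] across row 2, 1 lands solely at r2c2, so r2c2=1.
Step 2. [r1c1∈{3}] only 3 remains possible at r1c1 ⇒ r1c1=3.
Step 3. [r1c2∈{4}] r1c2 has the single candidate 4 ⇒ r1c2=4.
Step 4. [r2c1∈{2}] r2c1 has the single candidate 2. So r2c1=2.
Step 5. [r4c3∈{1}] r4c3's peers cover all but 1. So r4c3=1.
Step 6. [r3c2∈{2}] only 2 remains possible at r3c2. So r3c2=2.
Step 7. [r3c4∈{4}] only 4 remains possible at r3c4 ⇒ r3c4=4.
Step 8. [r4c2∈{3}] r4c2's peers cover all but 3 ⇒ r4c2=3.
Step 9. [r1c4∈{1}] r1c4's peers cover all but 1. So r1c4=1.

Answer: 3 4 2 1 / 2 1 4 3 / 1 2 3 4 / 4 3 1 2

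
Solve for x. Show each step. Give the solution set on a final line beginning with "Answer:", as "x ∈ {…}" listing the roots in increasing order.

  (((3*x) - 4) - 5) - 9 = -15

Step 1. [(((3*x) - 4) - 5) - 9 = -15] peel the -9: add 9 from each side, so sub: ((3*x) - 4) - 5 = -6.
Step 2. [((3*x) - 4) - 5 = -6] peel the -5: add 5 from each side ⇒ sub: (3*x) - 4 = -1.
Step 3. [(3*x) - 4 = -1] 4 comes off first (add 4), so sub: 3*x = 3.
Step 4. [3*x = 3] leading coefficient 3: divide by 3 ⇒ div: x = 1.

Answer: x ∈ {1}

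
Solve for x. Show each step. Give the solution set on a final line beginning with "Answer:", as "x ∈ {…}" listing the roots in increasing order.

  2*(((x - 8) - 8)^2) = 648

Step 1. [2*(((x - 8) - 8)^2) = 648] 2·(inner) — divide through by 2. So div: ((x - 8) - 8)^2 = 324.
Step 2. [((x - 8) - 8)^2 = 324] LHS squared, RHS 324 ≥ 0: apply √ (±), so sqrt: (x - 8) - 8 = 18 or -18.
Step 3. [(x - 8) - 8 = 18 or -18] add 8: x sits inside (… - 8). So sub: x - 8 = 26 or -10.
Step 4. [x - 8 = 26 or -10] -8 is outermost — add 8 both sides. So sub: x = 34 or -2.

Answer: x ∈ {-2, 34}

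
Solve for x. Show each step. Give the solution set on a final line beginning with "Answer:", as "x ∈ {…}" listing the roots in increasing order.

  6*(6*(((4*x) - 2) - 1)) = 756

Step 1. [6*(6*(((4*x) - 2) - 1)) = 756] 6 out front; divide by 6. So div: 6*(((4*x) - 2) - 1) = 126.
Step 2. [6*(((4*x) - 2) - 1) = 126] 6·(inner) — divide through by 6, so div: ((4*x) - 2) - 1 = 21.
Step 3. [((4*x) - 2) - 1 = 21] 1 comes off first (add 1) ⇒ sub: (4*x) - 2 = 22.
Step 4. [(4*x) - 2 = 22] peel the -2: add 2 from each side, so sub: 4*x = 24.
Step 5. [4*x = 24] leading coefficient 4: divide by 4, so div: x = 6.

Answer: x ∈ {6}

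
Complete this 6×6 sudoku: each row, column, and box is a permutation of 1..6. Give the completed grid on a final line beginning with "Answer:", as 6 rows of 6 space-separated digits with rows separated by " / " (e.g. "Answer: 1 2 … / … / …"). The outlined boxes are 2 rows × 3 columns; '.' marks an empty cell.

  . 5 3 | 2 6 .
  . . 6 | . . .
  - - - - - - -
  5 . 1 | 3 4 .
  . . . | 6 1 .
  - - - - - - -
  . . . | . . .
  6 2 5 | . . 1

Step 1. [r5c3∈{4}] nothing but 4 survives at r5c3. So r5c3=4.
Step 2. [r1c1∈{1,4}] row 1 places 1 nowhere but r1c1 ⇒ r1c1=1.
Step 3. [r5c1∈{3}] r5c1's peers cover all but 3 ⇒ r5c1=3.
Step 4. [r2c2∈{4}] r2c2 has the single candidate 4. So r2c2=4.
Step 5. [r4c6∈{2,5}] row 4 places 5 nowhere but r4c6, so r4c6=5.
Step 6. [r5c5∈{2,5}] r5c5 is the only open cell in col 5 admitting 2 ⇒ r5c5=2.
Step 7. [r2c5∈{3,5}] in col 5, 5 fits only at r2c5 ⇒ r2c5=5.
Step 8. [r4c1∈{2,4}] 4 has one home in row 4: r4c1. So r4c1=4.
Step 9. [r6c5∈{3}] r6c5 has the single candidate 3. So r6c5=3.
Step 10. [r4c3∈{2}] r4c3's peers cover all but 2 ⇒ r4c3=2.
Step 11. [r2c4∈{1}] r2c4 is down to just 1. So r2c4=1.
Step 12. [r2c6∈{3}] only 3 remains possible at r2c6. So r2c6=3.
Step 13. [r6c4∈{4}] nothing but 4 survives at r6c4 ⇒ r6c4=4.
Step 14. [r5c2∈{1}] r5c2 is down to just 1. So r5c2=1.
Step 15. [r3c6∈{2}] r3c6 has the single candidate 2. So r3c6=2.
Step 16. [r1c6∈{4}] nothing but 4 survives at r1c6 ⇒ r1c6=4.
Step 17. [r4c2∈{3}] only 3 remains possible at r4c2, so r4c2=3.
Step 18. [r2c1∈{2}] r2c1 has the single candidate 2, so r2c1=2.
Step 19. [r5c6∈{6}] r5c6's peers cover all but 6 ⇒ r5c6=6.
Step 20. [r5c4∈{5}] r5c4 is down to just 5, so r5c4=5.
Step 21. [r3c2∈{6}] r3c2's peers cover all but 6, so r3c2=6.

Answer: 1 5 3 2 6 4 / 2 4 6 1 5 3 / 5 6 1 3 4 2 / 4 3 2 6 1 5 / 3 1 4 5 2 6 / 6 2 5 4 3 1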